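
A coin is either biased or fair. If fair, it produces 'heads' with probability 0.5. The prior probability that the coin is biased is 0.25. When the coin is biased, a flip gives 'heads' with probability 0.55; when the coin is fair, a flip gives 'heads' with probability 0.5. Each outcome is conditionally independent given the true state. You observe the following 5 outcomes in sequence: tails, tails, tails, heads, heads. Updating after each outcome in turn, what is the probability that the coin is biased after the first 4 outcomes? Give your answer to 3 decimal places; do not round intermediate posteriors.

0.211

After 'tails': P(biased) = 0.45·0.2500 / (0.45·0.2500 + 0.5·0.7500) ≈ 0.2308
After 'tails': P(biased) = 0.45·0.2308 / (0.45·0.2308 + 0.5·0.7692) ≈ 0.2126
After 'tails': P(biased) = 0.45·0.2126 / (0.45·0.2126 + 0.5·0.7874) ≈ 0.1955
After 'heads': P(biased) = 0.55·0.1955 / (0.55·0.1955 + 0.5·0.8045) ≈ 0.2109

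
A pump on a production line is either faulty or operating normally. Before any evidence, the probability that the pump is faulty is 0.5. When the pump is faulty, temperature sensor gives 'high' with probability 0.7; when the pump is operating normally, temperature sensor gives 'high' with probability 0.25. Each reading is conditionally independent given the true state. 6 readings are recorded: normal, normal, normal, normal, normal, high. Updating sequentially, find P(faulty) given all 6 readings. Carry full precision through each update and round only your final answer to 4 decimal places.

After 'normal': P(faulty) = 0.3·0.5000 / (0.3·0.5000 + 0.75·0.5000) ≈ 0.2857
After 'normal': P(faulty) = 0.3·0.2857 / (0.3·0.2857 + 0.75·0.7143) ≈ 0.1379
After 'normal': P(faulty) = 0.3·0.1379 / (0.3·0.1379 + 0.75·0.8621) ≈ 0.0602
After 'normal': P(faulty) = 0.3·0.0602 / (0.3·0.0602 + 0.75·0.9398) ≈ 0.0250
After 'normal': P(faulty) = 0.3·0.0250 / (0.3·0.0250 + 0.75·0.9750) ≈ 0.0101
After 'high': P(faulty) = 0.7·0.0101 / (0.7·0.0101 + 0.25·0.9899) ≈ 0.0279

0.0279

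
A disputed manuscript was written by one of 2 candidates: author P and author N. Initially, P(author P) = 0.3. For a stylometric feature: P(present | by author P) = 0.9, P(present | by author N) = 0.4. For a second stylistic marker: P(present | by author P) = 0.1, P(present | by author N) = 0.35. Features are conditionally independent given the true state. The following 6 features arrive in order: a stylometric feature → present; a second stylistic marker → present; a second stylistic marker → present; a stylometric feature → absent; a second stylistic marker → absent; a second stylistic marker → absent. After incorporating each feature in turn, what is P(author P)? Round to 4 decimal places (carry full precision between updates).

After a stylometric feature='present': P(author P) = 0.9·0.3000 / (0.9·0.3000 + 0.4·0.7000) ≈ 0.4909
After a second stylistic marker='present': P(author P) = 0.1·0.4909 / (0.1·0.4909 + 0.35·0.5091) ≈ 0.2160
After a second stylistic marker='present': P(author P) = 0.1·0.2160 / (0.1·0.2160 + 0.35·0.7840) ≈ 0.0730
After a stylometric feature='absent': P(author P) = 0.1·0.0730 / (0.1·0.0730 + 0.6·0.9270) ≈ 0.0129
After a second stylistic marker='absent': P(author P) = 0.9·0.0129 / (0.9·0.0129 + 0.65·0.9871) ≈ 0.0178
After a second stylistic marker='absent': P(author P) = 0.9·0.0178 / (0.9·0.0178 + 0.65·0.9822) ≈ 0.0245

0.0245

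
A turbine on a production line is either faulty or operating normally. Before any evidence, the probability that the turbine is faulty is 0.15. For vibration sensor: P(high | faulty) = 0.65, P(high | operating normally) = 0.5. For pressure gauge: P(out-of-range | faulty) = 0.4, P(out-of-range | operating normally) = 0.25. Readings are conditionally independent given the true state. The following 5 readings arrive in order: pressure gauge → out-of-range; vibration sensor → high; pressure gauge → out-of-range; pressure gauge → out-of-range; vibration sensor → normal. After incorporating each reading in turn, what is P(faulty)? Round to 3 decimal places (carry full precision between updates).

0.397

Each posterior becomes the prior for the next update.
After pressure gauge='out-of-range': P(faulty) = 0.4·0.1500 / (0.4·0.1500 + 0.25·0.8500) ≈ 0.2202
After vibration sensor='high': P(faulty) = 0.65·0.2202 / (0.65·0.2202 + 0.5·0.7798) ≈ 0.2685
After pressure gauge='out-of-range': P(faulty) = 0.4·0.2685 / (0.4·0.2685 + 0.25·0.7315) ≈ 0.3700
After pressure gauge='out-of-range': P(faulty) = 0.4·0.3700 / (0.4·0.3700 + 0.25·0.6300) ≈ 0.4844
After vibration sensor='normal': P(faulty) = 0.35·0.4844 / (0.35·0.4844 + 0.5·0.5156) ≈ 0.3968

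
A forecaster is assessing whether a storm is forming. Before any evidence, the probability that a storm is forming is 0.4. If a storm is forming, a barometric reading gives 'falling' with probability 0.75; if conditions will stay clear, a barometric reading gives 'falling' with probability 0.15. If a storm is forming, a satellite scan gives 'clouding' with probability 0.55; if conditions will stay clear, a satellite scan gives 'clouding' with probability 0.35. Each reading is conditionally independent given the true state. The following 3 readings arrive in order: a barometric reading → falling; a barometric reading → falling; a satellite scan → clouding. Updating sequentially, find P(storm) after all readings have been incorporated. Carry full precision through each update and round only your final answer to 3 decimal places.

0.963

After a barometric reading='falling': P(storm) = 0.75·0.4000 / (0.75·0.4000 + 0.15·0.6000) ≈ 0.7692
After a barometric reading='falling': P(storm) = 0.75·0.7692 / (0.75·0.7692 + 0.15·0.2308) ≈ 0.9434
After a satellite scan='clouding': P(storm) = 0.55·0.9434 / (0.55·0.9434 + 0.35·0.0566) ≈ 0.9632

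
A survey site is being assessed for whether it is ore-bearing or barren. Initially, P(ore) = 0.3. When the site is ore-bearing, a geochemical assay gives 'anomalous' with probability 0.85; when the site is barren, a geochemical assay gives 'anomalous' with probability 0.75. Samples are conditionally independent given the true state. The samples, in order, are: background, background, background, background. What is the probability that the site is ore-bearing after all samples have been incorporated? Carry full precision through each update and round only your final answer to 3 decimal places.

After 'background': P(ore) = 0.15·0.3000 / (0.15·0.3000 + 0.25·0.7000) ≈ 0.2045
After 'background': P(ore) = 0.15·0.2045 / (0.15·0.2045 + 0.25·0.7955) ≈ 0.1337
After 'background': P(ore) = 0.15·0.1337 / (0.15·0.1337 + 0.25·0.8663) ≈ 0.0847
After 'background': P(ore) = 0.15·0.0847 / (0.15·0.0847 + 0.25·0.9153) ≈ 0.0526

0.053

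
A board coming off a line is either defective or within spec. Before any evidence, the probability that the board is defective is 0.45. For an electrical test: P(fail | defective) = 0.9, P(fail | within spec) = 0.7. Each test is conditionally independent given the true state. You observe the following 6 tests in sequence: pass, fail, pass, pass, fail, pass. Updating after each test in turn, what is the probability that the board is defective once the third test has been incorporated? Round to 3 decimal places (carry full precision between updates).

0.105

After 'pass': P(defective) = 0.1·0.4500 / (0.1·0.4500 + 0.3·0.5500) ≈ 0.2143
After 'fail': P(defective) = 0.9·0.2143 / (0.9·0.2143 + 0.7·0.7857) ≈ 0.2596
After 'pass': P(defective) = 0.1·0.2596 / (0.1·0.2596 + 0.3·0.7404) ≈ 0.1047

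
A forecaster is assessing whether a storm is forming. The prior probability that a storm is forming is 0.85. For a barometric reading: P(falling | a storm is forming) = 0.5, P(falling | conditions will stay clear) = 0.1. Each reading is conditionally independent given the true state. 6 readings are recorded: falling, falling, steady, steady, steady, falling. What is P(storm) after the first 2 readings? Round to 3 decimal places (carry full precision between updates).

Each posterior becomes the prior for the next update.
After 'falling': P(storm) = 0.5·0.8500 / (0.5·0.8500 + 0.1·0.1500) ≈ 0.9659
After 'falling': P(storm) = 0.5·0.9659 / (0.5·0.9659 + 0.1·0.0341) ≈ 0.9930

0.993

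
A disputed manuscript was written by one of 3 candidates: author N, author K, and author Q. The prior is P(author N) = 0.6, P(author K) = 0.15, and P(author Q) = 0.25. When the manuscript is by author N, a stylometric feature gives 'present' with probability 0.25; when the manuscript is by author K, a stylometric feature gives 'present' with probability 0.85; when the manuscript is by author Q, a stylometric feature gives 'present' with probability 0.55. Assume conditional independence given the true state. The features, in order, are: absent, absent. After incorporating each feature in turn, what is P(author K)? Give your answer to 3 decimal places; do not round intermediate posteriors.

Each posterior becomes the prior for the next update.
After 'absent': normaliser = 0.75·0.6000 + 0.15·0.1500 + 0.45·0.2500; P(author N) ≈ 0.7692, P(author K) ≈ 0.0385, P(author Q) ≈ 0.1923
After 'absent': normaliser = 0.75·0.7692 + 0.15·0.0385 + 0.45·0.1923; P(author N) ≈ 0.8621, P(author K) ≈ 0.0086, P(author Q) ≈ 0.1293

0.009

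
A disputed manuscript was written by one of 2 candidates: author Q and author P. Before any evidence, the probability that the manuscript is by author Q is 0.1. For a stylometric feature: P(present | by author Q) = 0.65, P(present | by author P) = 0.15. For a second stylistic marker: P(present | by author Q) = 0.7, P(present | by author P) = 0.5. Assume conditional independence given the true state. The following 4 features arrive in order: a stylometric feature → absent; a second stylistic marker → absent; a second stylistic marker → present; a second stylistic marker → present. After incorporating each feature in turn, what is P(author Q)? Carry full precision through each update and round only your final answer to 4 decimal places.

After a stylometric feature='absent': P(author Q) = 0.35·0.1000 / (0.35·0.1000 + 0.85·0.9000) ≈ 0.0437
After a second stylistic marker='absent': P(author Q) = 0.3·0.0437 / (0.3·0.0437 + 0.5·0.9563) ≈ 0.0267
After a second stylistic marker='present': P(author Q) = 0.7·0.0267 / (0.7·0.0267 + 0.5·0.9733) ≈ 0.0370
After a second stylistic marker='present': P(author Q) = 0.7·0.0370 / (0.7·0.0370 + 0.5·0.9630) ≈ 0.0511

0.0511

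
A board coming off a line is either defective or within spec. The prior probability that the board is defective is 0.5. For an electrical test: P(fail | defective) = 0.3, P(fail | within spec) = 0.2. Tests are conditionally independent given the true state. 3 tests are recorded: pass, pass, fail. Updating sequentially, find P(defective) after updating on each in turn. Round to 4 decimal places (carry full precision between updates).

0.5345

After 'pass': P(defective) = 0.7·0.5000 / (0.7·0.5000 + 0.8·0.5000) ≈ 0.4667
After 'pass': P(defective) = 0.7·0.4667 / (0.7·0.4667 + 0.8·0.5333) ≈ 0.4336
After 'fail': P(defective) = 0.3·0.4336 / (0.3·0.4336 + 0.2·0.5664) ≈ 0.5345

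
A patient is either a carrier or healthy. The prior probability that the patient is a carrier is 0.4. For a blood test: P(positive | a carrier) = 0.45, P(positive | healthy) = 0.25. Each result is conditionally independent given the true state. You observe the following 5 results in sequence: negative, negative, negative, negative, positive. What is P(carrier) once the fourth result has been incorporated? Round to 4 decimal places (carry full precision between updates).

Each posterior becomes the prior for the next update.
After 'negative': P(carrier) = 0.55·0.4000 / (0.55·0.4000 + 0.75·0.6000) ≈ 0.3284
After 'negative': P(carrier) = 0.55·0.3284 / (0.55·0.3284 + 0.75·0.6716) ≈ 0.2639
After 'negative': P(carrier) = 0.55·0.2639 / (0.55·0.2639 + 0.75·0.7361) ≈ 0.2082
After 'negative': P(carrier) = 0.55·0.2082 / (0.55·0.2082 + 0.75·0.7918) ≈ 0.1616

0.1616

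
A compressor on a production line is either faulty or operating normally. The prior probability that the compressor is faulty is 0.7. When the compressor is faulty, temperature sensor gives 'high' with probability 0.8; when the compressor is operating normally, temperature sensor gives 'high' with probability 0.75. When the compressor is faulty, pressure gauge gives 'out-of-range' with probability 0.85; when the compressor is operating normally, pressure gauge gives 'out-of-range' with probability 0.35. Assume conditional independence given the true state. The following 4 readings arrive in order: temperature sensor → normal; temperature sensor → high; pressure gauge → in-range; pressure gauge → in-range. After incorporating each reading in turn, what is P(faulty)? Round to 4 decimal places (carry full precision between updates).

After temperature sensor='normal': P(faulty) = 0.2·0.7000 / (0.2·0.7000 + 0.25·0.3000) ≈ 0.6512
After temperature sensor='high': P(faulty) = 0.8·0.6512 / (0.8·0.6512 + 0.75·0.3488) ≈ 0.6657
After pressure gauge='in-range': P(faulty) = 0.15·0.6657 / (0.15·0.6657 + 0.65·0.3343) ≈ 0.3148
After pressure gauge='in-range': P(faulty) = 0.15·0.3148 / (0.15·0.3148 + 0.65·0.6852) ≈ 0.0959

0.0959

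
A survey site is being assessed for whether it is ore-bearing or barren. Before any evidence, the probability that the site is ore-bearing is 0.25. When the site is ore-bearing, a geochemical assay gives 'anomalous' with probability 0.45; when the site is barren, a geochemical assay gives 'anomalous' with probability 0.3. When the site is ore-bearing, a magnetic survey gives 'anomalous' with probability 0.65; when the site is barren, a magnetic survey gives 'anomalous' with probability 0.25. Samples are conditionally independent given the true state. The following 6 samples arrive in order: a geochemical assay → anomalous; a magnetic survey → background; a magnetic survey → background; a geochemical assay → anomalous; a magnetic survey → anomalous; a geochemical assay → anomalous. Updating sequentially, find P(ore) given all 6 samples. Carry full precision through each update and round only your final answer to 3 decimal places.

After a geochemical assay='anomalous': P(ore) = 0.45·0.2500 / (0.45·0.2500 + 0.3·0.7500) ≈ 0.3333
After a magnetic survey='background': P(ore) = 0.35·0.3333 / (0.35·0.3333 + 0.75·0.6667) ≈ 0.1892
After a magnetic survey='background': P(ore) = 0.35·0.1892 / (0.35·0.1892 + 0.75·0.8108) ≈ 0.0982
After a geochemical assay='anomalous': P(ore) = 0.45·0.0982 / (0.45·0.0982 + 0.3·0.9018) ≈ 0.1404
After a magnetic survey='anomalous': P(ore) = 0.65·0.1404 / (0.65·0.1404 + 0.25·0.8596) ≈ 0.2981
After a geochemical assay='anomalous': P(ore) = 0.45·0.2981 / (0.45·0.2981 + 0.3·0.7019) ≈ 0.3891

0.389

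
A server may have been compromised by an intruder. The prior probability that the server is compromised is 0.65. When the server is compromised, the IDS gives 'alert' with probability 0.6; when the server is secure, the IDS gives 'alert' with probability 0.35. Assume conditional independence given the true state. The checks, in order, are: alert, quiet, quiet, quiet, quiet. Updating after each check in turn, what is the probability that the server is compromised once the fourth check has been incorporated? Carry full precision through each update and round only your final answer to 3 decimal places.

After 'alert': P(compromised) = 0.6·0.6500 / (0.6·0.6500 + 0.35·0.3500) ≈ 0.7610
After 'quiet': P(compromised) = 0.4·0.7610 / (0.4·0.7610 + 0.65·0.2390) ≈ 0.6621
After 'quiet': P(compromised) = 0.4·0.6621 / (0.4·0.6621 + 0.65·0.3379) ≈ 0.5466
After 'quiet': P(compromised) = 0.4·0.5466 / (0.4·0.5466 + 0.65·0.4534) ≈ 0.4259

0.426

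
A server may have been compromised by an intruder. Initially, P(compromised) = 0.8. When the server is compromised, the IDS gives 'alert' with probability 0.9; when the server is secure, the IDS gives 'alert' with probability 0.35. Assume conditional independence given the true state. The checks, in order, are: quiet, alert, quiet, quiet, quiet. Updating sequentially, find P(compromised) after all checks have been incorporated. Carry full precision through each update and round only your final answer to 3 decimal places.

0.006

After 'quiet': P(compromised) = 0.1·0.8000 / (0.1·0.8000 + 0.65·0.2000) ≈ 0.3810
After 'alert': P(compromised) = 0.9·0.3810 / (0.9·0.3810 + 0.35·0.6190) ≈ 0.6128
After 'quiet': P(compromised) = 0.1·0.6128 / (0.1·0.6128 + 0.65·0.3872) ≈ 0.1958
After 'quiet': P(compromised) = 0.1·0.1958 / (0.1·0.1958 + 0.65·0.8042) ≈ 0.0361
After 'quiet': P(compromised) = 0.1·0.0361 / (0.1·0.0361 + 0.65·0.9639) ≈ 0.0057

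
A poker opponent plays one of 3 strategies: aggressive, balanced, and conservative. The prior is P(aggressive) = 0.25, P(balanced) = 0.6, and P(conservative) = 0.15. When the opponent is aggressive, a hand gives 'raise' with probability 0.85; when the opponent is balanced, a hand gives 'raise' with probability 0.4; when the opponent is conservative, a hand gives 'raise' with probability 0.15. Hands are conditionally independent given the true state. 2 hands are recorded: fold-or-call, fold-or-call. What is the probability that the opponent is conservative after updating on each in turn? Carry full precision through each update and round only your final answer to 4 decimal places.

After 'fold-or-call': normaliser = 0.15·0.2500 + 0.6·0.6000 + 0.85·0.1500; P(aggressive) ≈ 0.0714, P(balanced) ≈ 0.6857, P(conservative) ≈ 0.2429
After 'fold-or-call': normaliser = 0.15·0.0714 + 0.6·0.6857 + 0.85·0.2429; P(aggressive) ≈ 0.0170, P(balanced) ≈ 0.6545, P(conservative) ≈ 0.3284

0.3284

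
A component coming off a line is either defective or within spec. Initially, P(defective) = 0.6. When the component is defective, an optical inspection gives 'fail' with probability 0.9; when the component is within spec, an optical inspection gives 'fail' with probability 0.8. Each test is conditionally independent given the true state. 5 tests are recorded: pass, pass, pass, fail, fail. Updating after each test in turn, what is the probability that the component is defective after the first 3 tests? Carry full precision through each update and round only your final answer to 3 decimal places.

0.158

Each posterior becomes the prior for the next update.
After 'pass': P(defective) = 0.1·0.6000 / (0.1·0.6000 + 0.2·0.4000) ≈ 0.4286
After 'pass': P(defective) = 0.1·0.4286 / (0.1·0.4286 + 0.2·0.5714) ≈ 0.2727
After 'pass': P(defective) = 0.1·0.2727 / (0.1·0.2727 + 0.2·0.7273) ≈ 0.1579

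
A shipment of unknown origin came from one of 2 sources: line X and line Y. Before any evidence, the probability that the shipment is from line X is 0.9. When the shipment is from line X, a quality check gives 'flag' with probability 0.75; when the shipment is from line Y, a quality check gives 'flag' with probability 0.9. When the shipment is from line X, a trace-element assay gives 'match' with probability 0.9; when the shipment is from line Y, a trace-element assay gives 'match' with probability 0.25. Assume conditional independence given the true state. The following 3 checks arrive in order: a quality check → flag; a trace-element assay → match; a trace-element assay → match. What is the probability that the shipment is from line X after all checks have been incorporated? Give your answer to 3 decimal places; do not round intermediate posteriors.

Apply Bayes' rule sequentially, carrying P(line X) forward.
After a quality check='flag': P(line X) = 0.75·0.9000 / (0.75·0.9000 + 0.9·0.1000) ≈ 0.8824
After a trace-element assay='match': P(line X) = 0.9·0.8824 / (0.9·0.8824 + 0.25·0.1176) ≈ 0.9643
After a trace-element assay='match': P(line X) = 0.9·0.9643 / (0.9·0.9643 + 0.25·0.0357) ≈ 0.9898

0.990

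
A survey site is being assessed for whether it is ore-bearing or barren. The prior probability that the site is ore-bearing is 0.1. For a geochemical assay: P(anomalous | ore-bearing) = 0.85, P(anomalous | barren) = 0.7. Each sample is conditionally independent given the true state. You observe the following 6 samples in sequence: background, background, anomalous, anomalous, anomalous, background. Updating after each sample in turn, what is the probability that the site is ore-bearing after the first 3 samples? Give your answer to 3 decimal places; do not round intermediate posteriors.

Each posterior becomes the prior for the next update.
After 'background': P(ore) = 0.15·0.1000 / (0.15·0.1000 + 0.3·0.9000) ≈ 0.0526
After 'background': P(ore) = 0.15·0.0526 / (0.15·0.0526 + 0.3·0.9474) ≈ 0.0270
After 'anomalous': P(ore) = 0.85·0.0270 / (0.85·0.0270 + 0.7·0.9730) ≈ 0.0326

0.033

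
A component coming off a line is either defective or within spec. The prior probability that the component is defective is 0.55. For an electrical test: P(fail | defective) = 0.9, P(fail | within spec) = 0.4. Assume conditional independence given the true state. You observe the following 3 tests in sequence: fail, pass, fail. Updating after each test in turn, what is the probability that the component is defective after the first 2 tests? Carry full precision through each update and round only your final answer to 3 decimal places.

Apply Bayes' rule sequentially, carrying P(defective) forward.
After 'fail': P(defective) = 0.9·0.5500 / (0.9·0.5500 + 0.4·0.4500) ≈ 0.7333
After 'pass': P(defective) = 0.1·0.7333 / (0.1·0.7333 + 0.6·0.2667) ≈ 0.3143

0.314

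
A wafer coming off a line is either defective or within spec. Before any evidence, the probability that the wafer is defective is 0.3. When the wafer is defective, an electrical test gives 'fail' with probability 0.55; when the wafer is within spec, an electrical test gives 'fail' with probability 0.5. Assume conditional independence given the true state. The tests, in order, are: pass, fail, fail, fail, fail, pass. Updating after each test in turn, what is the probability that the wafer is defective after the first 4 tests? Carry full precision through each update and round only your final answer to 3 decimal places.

0.339

After 'pass': P(defective) = 0.45·0.3000 / (0.45·0.3000 + 0.5·0.7000) ≈ 0.2784
After 'fail': P(defective) = 0.55·0.2784 / (0.55·0.2784 + 0.5·0.7216) ≈ 0.2979
After 'fail': P(defective) = 0.55·0.2979 / (0.55·0.2979 + 0.5·0.7021) ≈ 0.3182
After 'fail': P(defective) = 0.55·0.3182 / (0.55·0.3182 + 0.5·0.6818) ≈ 0.3392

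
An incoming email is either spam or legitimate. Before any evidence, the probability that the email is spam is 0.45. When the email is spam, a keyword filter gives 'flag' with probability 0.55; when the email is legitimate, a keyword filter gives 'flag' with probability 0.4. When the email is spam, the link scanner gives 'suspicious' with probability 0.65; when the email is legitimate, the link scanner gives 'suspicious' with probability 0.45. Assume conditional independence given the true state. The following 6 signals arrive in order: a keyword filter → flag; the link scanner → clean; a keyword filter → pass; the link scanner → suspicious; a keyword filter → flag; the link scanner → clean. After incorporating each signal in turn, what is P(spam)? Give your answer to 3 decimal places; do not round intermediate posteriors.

0.404

Apply Bayes' rule sequentially, carrying P(spam) forward.
After a keyword filter='flag': P(spam) = 0.55·0.4500 / (0.55·0.4500 + 0.4·0.5500) ≈ 0.5294
After the link scanner='clean': P(spam) = 0.35·0.5294 / (0.35·0.5294 + 0.55·0.4706) ≈ 0.4172
After a keyword filter='pass': P(spam) = 0.45·0.4172 / (0.45·0.4172 + 0.6·0.5828) ≈ 0.3494
After the link scanner='suspicious': P(spam) = 0.65·0.3494 / (0.65·0.3494 + 0.45·0.6506) ≈ 0.4368
After a keyword filter='flag': P(spam) = 0.55·0.4368 / (0.55·0.4368 + 0.4·0.5632) ≈ 0.5161
After the link scanner='clean': P(spam) = 0.35·0.5161 / (0.35·0.5161 + 0.55·0.4839) ≈ 0.4043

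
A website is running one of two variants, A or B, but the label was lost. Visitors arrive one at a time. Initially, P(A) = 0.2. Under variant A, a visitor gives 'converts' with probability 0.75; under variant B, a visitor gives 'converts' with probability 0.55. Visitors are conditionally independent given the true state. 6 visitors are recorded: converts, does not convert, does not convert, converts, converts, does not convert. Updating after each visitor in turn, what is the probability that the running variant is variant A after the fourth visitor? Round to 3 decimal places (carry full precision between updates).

0.125

After 'converts': P(A) = 0.75·0.2000 / (0.75·0.2000 + 0.55·0.8000) ≈ 0.2542
After 'does not convert': P(A) = 0.25·0.2542 / (0.25·0.2542 + 0.45·0.7458) ≈ 0.1592
After 'does not convert': P(A) = 0.25·0.1592 / (0.25·0.1592 + 0.45·0.8408) ≈ 0.0952
After 'converts': P(A) = 0.75·0.0952 / (0.75·0.0952 + 0.55·0.9048) ≈ 0.1255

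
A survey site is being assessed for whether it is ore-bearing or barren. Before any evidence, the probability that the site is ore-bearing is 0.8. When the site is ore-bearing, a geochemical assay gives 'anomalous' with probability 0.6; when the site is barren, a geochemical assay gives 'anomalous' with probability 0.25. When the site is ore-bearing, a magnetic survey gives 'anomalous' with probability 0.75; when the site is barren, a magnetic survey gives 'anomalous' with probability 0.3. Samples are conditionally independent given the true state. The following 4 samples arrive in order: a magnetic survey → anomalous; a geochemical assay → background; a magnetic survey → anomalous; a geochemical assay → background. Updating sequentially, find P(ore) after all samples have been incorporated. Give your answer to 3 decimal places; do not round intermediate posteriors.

0.877

After a magnetic survey='anomalous': P(ore) = 0.75·0.8000 / (0.75·0.8000 + 0.3·0.2000) ≈ 0.9091
After a geochemical assay='background': P(ore) = 0.4·0.9091 / (0.4·0.9091 + 0.75·0.0909) ≈ 0.8421
After a magnetic survey='anomalous': P(ore) = 0.75·0.8421 / (0.75·0.8421 + 0.3·0.1579) ≈ 0.9302
After a geochemical assay='background': P(ore) = 0.4·0.9302 / (0.4·0.9302 + 0.75·0.0698) ≈ 0.8767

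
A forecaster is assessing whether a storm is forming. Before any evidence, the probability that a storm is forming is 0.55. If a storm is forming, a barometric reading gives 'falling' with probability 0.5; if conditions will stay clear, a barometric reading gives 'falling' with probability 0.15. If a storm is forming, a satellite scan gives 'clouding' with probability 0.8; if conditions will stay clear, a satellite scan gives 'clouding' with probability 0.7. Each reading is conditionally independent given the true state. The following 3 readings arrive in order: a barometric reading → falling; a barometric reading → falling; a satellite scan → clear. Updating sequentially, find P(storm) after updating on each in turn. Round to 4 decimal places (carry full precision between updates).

0.9005

After a barometric reading='falling': P(storm) = 0.5·0.5500 / (0.5·0.5500 + 0.15·0.4500) ≈ 0.8029
After a barometric reading='falling': P(storm) = 0.5·0.8029 / (0.5·0.8029 + 0.15·0.1971) ≈ 0.9314
After a satellite scan='clear': P(storm) = 0.2·0.9314 / (0.2·0.9314 + 0.3·0.0686) ≈ 0.9005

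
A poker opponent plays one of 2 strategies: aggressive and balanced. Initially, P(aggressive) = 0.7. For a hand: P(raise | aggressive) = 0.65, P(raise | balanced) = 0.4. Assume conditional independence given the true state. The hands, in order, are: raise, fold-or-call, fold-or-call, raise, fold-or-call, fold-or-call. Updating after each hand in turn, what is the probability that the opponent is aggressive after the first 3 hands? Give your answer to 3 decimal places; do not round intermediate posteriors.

0.563

After 'raise': P(aggressive) = 0.65·0.7000 / (0.65·0.7000 + 0.4·0.3000) ≈ 0.7913
After 'fold-or-call': P(aggressive) = 0.35·0.7913 / (0.35·0.7913 + 0.6·0.2087) ≈ 0.6886
After 'fold-or-call': P(aggressive) = 0.35·0.6886 / (0.35·0.6886 + 0.6·0.3114) ≈ 0.5634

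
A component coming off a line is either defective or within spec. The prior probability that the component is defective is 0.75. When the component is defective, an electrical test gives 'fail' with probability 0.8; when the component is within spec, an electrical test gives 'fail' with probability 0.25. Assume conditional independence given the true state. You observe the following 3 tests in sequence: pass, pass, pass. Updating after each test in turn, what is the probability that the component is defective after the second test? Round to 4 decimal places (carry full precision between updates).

0.1758

After 'pass': P(defective) = 0.2·0.7500 / (0.2·0.7500 + 0.75·0.2500) ≈ 0.4444
After 'pass': P(defective) = 0.2·0.4444 / (0.2·0.4444 + 0.75·0.5556) ≈ 0.1758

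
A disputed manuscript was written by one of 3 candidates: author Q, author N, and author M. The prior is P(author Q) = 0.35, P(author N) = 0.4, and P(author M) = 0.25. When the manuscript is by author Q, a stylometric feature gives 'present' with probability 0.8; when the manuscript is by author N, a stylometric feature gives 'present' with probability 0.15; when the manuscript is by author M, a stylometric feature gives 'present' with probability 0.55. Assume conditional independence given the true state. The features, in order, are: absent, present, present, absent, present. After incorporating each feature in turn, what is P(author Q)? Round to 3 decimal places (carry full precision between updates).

0.433

Each posterior becomes the prior for the next update.
After 'absent': normaliser = 0.2·0.3500 + 0.85·0.4000 + 0.45·0.2500; P(author Q) ≈ 0.1340, P(author N) ≈ 0.6507, P(author M) ≈ 0.2153
After 'present': normaliser = 0.8·0.1340 + 0.15·0.6507 + 0.55·0.2153; P(author Q) ≈ 0.3316, P(author N) ≈ 0.3020, P(author M) ≈ 0.3664
After 'present': normaliser = 0.8·0.3316 + 0.15·0.3020 + 0.55·0.3664; P(author Q) ≈ 0.5180, P(author N) ≈ 0.0885, P(author M) ≈ 0.3935
After 'absent': normaliser = 0.2·0.5180 + 0.85·0.0885 + 0.45·0.3935; P(author Q) ≈ 0.2911, P(author N) ≈ 0.2113, P(author M) ≈ 0.4976
After 'present': normaliser = 0.8·0.2911 + 0.15·0.2113 + 0.55·0.4976; P(author Q) ≈ 0.4327, P(author N) ≈ 0.0589, P(author M) ≈ 0.5084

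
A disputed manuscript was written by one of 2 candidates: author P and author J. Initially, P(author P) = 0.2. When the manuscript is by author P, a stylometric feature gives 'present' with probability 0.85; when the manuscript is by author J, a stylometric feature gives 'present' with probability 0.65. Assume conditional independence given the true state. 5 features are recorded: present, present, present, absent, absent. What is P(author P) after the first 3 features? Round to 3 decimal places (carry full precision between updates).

After 'present': P(author P) = 0.85·0.2000 / (0.85·0.2000 + 0.65·0.8000) ≈ 0.2464
After 'present': P(author P) = 0.85·0.2464 / (0.85·0.2464 + 0.65·0.7536) ≈ 0.2995
After 'present': P(author P) = 0.85·0.2995 / (0.85·0.2995 + 0.65·0.7005) ≈ 0.3586

0.359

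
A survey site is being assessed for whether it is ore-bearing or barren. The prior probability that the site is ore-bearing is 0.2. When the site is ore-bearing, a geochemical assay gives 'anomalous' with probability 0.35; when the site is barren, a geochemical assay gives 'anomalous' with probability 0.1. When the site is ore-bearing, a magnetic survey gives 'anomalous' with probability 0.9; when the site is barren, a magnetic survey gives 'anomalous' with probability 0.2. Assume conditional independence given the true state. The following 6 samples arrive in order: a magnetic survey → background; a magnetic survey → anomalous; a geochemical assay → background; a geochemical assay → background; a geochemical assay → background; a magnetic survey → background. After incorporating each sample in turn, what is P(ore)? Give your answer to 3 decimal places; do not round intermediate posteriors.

Each posterior becomes the prior for the next update.
After a magnetic survey='background': P(ore) = 0.1·0.2000 / (0.1·0.2000 + 0.8·0.8000) ≈ 0.0303
After a magnetic survey='anomalous': P(ore) = 0.9·0.0303 / (0.9·0.0303 + 0.2·0.9697) ≈ 0.1233
After a geochemical assay='background': P(ore) = 0.65·0.1233 / (0.65·0.1233 + 0.9·0.8767) ≈ 0.0922
After a geochemical assay='background': P(ore) = 0.65·0.0922 / (0.65·0.0922 + 0.9·0.9078) ≈ 0.0683
After a geochemical assay='background': P(ore) = 0.65·0.0683 / (0.65·0.0683 + 0.9·0.9317) ≈ 0.0503
After a magnetic survey='background': P(ore) = 0.1·0.0503 / (0.1·0.0503 + 0.8·0.9497) ≈ 0.0066

0.007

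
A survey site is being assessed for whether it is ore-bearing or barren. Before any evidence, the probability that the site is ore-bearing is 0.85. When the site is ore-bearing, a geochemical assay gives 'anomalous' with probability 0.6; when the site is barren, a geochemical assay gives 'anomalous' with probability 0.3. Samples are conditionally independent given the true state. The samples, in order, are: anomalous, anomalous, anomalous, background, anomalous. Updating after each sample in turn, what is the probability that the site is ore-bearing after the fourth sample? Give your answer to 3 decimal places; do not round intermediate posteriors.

0.963

After 'anomalous': P(ore) = 0.6·0.8500 / (0.6·0.8500 + 0.3·0.1500) ≈ 0.9189
After 'anomalous': P(ore) = 0.6·0.9189 / (0.6·0.9189 + 0.3·0.0811) ≈ 0.9577
After 'anomalous': P(ore) = 0.6·0.9577 / (0.6·0.9577 + 0.3·0.0423) ≈ 0.9784
After 'background': P(ore) = 0.4·0.9784 / (0.4·0.9784 + 0.7·0.0216) ≈ 0.9628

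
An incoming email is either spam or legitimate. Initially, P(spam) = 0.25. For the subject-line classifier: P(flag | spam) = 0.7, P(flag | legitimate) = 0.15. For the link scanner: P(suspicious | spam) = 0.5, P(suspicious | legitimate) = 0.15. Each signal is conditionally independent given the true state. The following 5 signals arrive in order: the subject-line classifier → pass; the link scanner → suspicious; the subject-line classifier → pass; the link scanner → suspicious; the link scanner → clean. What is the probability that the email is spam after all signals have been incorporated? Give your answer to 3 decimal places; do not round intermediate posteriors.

0.213

After the subject-line classifier='pass': P(spam) = 0.3·0.2500 / (0.3·0.2500 + 0.85·0.7500) ≈ 0.1053
After the link scanner='suspicious': P(spam) = 0.5·0.1053 / (0.5·0.1053 + 0.15·0.8947) ≈ 0.2817
After the subject-line classifier='pass': P(spam) = 0.3·0.2817 / (0.3·0.2817 + 0.85·0.7183) ≈ 0.1216
After the link scanner='suspicious': P(spam) = 0.5·0.1216 / (0.5·0.1216 + 0.15·0.8784) ≈ 0.3157
After the link scanner='clean': P(spam) = 0.5·0.3157 / (0.5·0.3157 + 0.85·0.6843) ≈ 0.2135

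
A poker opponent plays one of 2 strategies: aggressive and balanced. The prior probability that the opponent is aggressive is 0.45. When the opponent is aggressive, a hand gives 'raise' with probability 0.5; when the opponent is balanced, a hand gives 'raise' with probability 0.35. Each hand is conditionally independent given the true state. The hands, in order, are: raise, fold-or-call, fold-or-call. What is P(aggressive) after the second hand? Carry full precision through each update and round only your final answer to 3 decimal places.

Apply Bayes' rule sequentially, carrying P(aggressive) forward.
After 'raise': P(aggressive) = 0.5·0.4500 / (0.5·0.4500 + 0.35·0.5500) ≈ 0.5389
After 'fold-or-call': P(aggressive) = 0.5·0.5389 / (0.5·0.5389 + 0.65·0.4611) ≈ 0.4734

0.473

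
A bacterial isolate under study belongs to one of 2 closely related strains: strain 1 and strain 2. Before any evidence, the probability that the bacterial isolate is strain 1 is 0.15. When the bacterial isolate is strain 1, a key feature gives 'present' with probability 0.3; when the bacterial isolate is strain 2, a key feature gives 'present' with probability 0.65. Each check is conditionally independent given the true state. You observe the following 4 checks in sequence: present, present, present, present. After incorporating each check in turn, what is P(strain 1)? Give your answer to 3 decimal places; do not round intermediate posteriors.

0.008

After 'present': P(strain 1) = 0.3·0.1500 / (0.3·0.1500 + 0.65·0.8500) ≈ 0.0753
After 'present': P(strain 1) = 0.3·0.0753 / (0.3·0.0753 + 0.65·0.9247) ≈ 0.0362
After 'present': P(strain 1) = 0.3·0.0362 / (0.3·0.0362 + 0.65·0.9638) ≈ 0.0171
After 'present': P(strain 1) = 0.3·0.0171 / (0.3·0.0171 + 0.65·0.9829) ≈ 0.0079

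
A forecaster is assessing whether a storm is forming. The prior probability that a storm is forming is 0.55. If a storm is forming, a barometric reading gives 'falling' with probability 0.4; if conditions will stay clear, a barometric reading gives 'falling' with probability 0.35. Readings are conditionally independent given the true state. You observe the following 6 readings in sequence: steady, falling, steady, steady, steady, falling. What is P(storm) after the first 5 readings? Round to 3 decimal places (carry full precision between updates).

0.504

Apply Bayes' rule sequentially, carrying P(storm) forward.
After 'steady': P(storm) = 0.6·0.5500 / (0.6·0.5500 + 0.65·0.4500) ≈ 0.5301
After 'falling': P(storm) = 0.4·0.5301 / (0.4·0.5301 + 0.35·0.4699) ≈ 0.5632
After 'steady': P(storm) = 0.6·0.5632 / (0.6·0.5632 + 0.65·0.4368) ≈ 0.5434
After 'steady': P(storm) = 0.6·0.5434 / (0.6·0.5434 + 0.65·0.4566) ≈ 0.5235
After 'steady': P(storm) = 0.6·0.5235 / (0.6·0.5235 + 0.65·0.4765) ≈ 0.5035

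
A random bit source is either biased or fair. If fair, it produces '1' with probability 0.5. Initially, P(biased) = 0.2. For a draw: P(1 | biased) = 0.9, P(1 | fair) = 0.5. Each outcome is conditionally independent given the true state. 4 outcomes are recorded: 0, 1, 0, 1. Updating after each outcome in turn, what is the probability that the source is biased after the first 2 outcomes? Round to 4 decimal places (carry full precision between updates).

After '0': P(biased) = 0.1·0.2000 / (0.1·0.2000 + 0.5·0.8000) ≈ 0.0476
After '1': P(biased) = 0.9·0.0476 / (0.9·0.0476 + 0.5·0.9524) ≈ 0.0826

0.0826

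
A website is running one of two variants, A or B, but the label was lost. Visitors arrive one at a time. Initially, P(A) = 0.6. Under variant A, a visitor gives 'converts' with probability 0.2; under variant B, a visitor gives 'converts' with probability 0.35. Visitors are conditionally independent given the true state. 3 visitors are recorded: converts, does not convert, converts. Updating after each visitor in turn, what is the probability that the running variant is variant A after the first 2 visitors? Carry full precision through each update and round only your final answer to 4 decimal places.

0.5134

Each posterior becomes the prior for the next update.
After 'converts': P(A) = 0.2·0.6000 / (0.2·0.6000 + 0.35·0.4000) ≈ 0.4615
After 'does not convert': P(A) = 0.8·0.4615 / (0.8·0.4615 + 0.65·0.5385) ≈ 0.5134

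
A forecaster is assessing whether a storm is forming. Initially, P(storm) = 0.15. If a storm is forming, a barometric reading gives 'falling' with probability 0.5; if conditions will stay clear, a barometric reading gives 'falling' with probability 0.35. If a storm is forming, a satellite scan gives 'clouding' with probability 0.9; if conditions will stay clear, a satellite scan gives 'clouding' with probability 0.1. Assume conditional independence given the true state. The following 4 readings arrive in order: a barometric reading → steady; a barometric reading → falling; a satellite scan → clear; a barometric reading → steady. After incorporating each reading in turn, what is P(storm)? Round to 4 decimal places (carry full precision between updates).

0.0163

After a barometric reading='steady': P(storm) = 0.5·0.1500 / (0.5·0.1500 + 0.65·0.8500) ≈ 0.1195
After a barometric reading='falling': P(storm) = 0.5·0.1195 / (0.5·0.1195 + 0.35·0.8805) ≈ 0.1624
After a satellite scan='clear': P(storm) = 0.1·0.1624 / (0.1·0.1624 + 0.9·0.8376) ≈ 0.0211
After a barometric reading='steady': P(storm) = 0.5·0.0211 / (0.5·0.0211 + 0.65·0.9789) ≈ 0.0163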